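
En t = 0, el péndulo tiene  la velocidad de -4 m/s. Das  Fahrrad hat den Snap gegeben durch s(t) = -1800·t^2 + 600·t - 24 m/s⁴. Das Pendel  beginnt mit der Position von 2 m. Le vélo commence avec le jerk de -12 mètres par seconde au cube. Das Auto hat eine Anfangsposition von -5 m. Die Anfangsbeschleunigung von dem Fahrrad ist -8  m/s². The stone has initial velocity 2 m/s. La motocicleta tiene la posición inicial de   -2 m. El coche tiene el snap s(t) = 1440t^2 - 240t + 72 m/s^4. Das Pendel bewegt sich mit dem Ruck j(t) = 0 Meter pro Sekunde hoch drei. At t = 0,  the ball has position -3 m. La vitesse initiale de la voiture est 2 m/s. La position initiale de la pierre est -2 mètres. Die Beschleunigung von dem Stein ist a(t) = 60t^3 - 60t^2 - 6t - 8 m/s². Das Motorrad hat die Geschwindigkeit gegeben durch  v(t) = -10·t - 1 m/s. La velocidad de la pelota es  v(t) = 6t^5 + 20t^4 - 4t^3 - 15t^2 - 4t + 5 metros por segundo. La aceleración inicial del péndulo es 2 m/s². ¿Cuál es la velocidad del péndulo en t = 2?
Para resolver esto, necesitamos tomar 2 integrales de nuestra ecuación de la sacudida j(t) = 0. La integral de la sacudida es la aceleración. Usando a(0) = 2, obtenemos a(t) = 2. La antiderivada de la aceleración, con v(0) = -4, da la velocidad: v(t) = 2·t - 4. Tenemos la velocidad v(t) = 2·t - 4. Sustituyendo t = 2: v(2) = 0.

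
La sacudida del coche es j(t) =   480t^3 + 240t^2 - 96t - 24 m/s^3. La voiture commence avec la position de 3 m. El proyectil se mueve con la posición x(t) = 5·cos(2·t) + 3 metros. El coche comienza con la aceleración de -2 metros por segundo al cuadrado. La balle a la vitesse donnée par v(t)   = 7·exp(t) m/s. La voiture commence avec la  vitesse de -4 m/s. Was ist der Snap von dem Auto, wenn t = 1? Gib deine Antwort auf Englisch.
We must differentiate our jerk equation j(t) = 480·t^3 + 240·t^2 - 96·t - 24 1 time. Differentiating jerk, we get snap: s(t) = 1440·t^2 + 480·t - 96. From the given snap equation s(t) = 1440·t^2 + 480·t - 96, we substitute t = 1 to get s = 1824.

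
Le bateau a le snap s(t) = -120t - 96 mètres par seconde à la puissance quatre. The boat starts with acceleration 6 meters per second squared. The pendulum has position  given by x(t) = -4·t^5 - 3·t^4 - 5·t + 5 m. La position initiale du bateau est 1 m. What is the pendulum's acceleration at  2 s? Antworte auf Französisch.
Pour résoudre ceci, nous devons prendre 2 dérivées de notre équation de la position x(t) = -4·t^5 - 3·t^4 - 5·t + 5. En prenant d/dt de x(t), nous trouvons v(t) = -20·t^4 - 12·t^3 - 5. En prenant d/dt de v(t), nous trouvons a(t) = -80·t^3 - 36·t^2. Nous avons l'accélération a(t) = -80·t^3 - 36·t^2. En substituant t = 2: a(2) = -784.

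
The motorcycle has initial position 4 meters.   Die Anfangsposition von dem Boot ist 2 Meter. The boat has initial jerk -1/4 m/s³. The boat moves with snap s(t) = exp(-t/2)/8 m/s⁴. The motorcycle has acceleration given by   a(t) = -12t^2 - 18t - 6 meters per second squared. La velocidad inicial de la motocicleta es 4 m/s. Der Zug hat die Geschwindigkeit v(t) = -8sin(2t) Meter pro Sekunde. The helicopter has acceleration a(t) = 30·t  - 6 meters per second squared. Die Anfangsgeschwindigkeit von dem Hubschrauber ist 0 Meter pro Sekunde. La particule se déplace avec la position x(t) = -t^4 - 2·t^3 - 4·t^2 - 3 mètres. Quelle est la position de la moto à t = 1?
En partant de l'accélération a(t) = -12·t^2 - 18·t - 6, nous prenons 2 primitives. En intégrant l'accélération et en utilisant la condition initiale v(0) = 4, nous obtenons v(t) = -4·t^3 - 9·t^2 - 6·t + 4. En prenant ∫v(t)dt et en appliquant x(0) = 4, nous trouvons x(t) = -t^4 - 3·t^3 - 3·t^2 + 4·t + 4. Nous avons la position x(t) = -t^4 - 3·t^3 - 3·t^2 + 4·t + 4. En substituant t = 1: x(1) = 1.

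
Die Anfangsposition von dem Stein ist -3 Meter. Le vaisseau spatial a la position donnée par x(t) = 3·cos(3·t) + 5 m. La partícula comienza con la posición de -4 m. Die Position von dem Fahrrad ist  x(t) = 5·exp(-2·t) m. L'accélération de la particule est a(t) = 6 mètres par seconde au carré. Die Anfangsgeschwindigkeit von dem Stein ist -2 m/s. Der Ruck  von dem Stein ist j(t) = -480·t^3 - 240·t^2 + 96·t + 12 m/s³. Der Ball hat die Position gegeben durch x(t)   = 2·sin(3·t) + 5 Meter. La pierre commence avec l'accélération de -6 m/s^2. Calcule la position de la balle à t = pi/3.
En utilisant x(t) = 2·sin(3·t) + 5 et en substituant t = pi/3, nous trouvons x = 5.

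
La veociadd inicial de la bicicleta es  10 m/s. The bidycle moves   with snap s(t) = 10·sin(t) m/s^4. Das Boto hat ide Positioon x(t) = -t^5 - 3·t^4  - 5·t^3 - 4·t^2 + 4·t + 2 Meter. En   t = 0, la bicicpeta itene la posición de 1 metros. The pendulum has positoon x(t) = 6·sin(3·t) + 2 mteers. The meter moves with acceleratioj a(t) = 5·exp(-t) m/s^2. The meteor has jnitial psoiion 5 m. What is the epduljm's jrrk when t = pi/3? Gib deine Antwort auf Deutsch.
Wir müssen unsere Gleichung für die Position x(t) = 6·sin(3·t) + 2 3-mal ableiten. Durch Ableiten von der Position erhalten wir die Geschwindigkeit: v(t) = 18·cos(3·t). Durch Ableiten von der Geschwindigkeit erhalten wir die Beschleunigung: a(t) = -54·sin(3·t). Mit d/dt von a(t) finden wir j(t) = -162·cos(3·t). Aus der Gleichung für den Ruck j(t) = -162·cos(3·t), setzen wir t = pi/3 ein und erhalten j = 162.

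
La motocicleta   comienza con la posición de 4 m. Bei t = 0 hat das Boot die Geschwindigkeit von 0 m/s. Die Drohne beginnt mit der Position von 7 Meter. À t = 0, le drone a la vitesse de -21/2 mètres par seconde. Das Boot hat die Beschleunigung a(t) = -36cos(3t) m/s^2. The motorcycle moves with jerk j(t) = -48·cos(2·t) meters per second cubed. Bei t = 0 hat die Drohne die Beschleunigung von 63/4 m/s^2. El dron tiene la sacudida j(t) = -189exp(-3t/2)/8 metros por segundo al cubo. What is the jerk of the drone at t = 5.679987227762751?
We have jerk j(t) = -189·exp(-3·t/2)/8. Substituting t = 5.679987227762751: j(5.679987227762751) = -0.00471184669459848.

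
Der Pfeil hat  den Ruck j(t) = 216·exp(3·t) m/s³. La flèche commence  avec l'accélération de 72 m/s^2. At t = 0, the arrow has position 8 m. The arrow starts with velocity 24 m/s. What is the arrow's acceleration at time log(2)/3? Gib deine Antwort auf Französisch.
Nous devons intégrer notre équation du jerk j(t) = 216·exp(3·t) 1 fois. En prenant ∫j(t)dt et en appliquant a(0) = 72, nous trouvons a(t) = 72·exp(3·t). Nous avons l'accélération a(t) = 72·exp(3·t). En substituant t = log(2)/3: a(log(2)/3) = 144.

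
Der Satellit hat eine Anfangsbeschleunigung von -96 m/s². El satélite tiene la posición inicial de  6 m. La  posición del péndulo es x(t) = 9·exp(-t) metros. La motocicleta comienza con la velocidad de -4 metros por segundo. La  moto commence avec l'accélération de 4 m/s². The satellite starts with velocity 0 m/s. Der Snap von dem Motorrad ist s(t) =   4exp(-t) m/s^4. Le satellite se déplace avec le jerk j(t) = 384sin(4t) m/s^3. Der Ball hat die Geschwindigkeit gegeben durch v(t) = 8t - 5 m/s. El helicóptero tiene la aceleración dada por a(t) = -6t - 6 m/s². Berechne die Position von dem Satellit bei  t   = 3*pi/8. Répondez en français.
Nous devons trouver l'intégrale de notre équation du jerk j(t) = 384·sin(4·t) 3 fois. La primitive du jerk, avec a(0) = -96, donne l'accélération: a(t) = -96·cos(4·t). La primitive de l'accélération est la vitesse. En utilisant v(0) = 0, nous obtenons v(t) = -24·sin(4·t). L'intégrale de la vitesse est la position. En utilisant x(0) = 6, nous obtenons x(t) = 6·cos(4·t). En utilisant x(t) = 6·cos(4·t) et en substituant t = 3*pi/8, nous trouvons x = 0.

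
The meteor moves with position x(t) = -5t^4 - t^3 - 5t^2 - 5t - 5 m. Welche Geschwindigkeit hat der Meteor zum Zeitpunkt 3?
Wir müssen unsere Gleichung für die Position x(t) = -5·t^4 - t^3 - 5·t^2 - 5·t - 5 1-mal ableiten. Mit d/dt von x(t) finden wir v(t) = -20·t^3 - 3·t^2 - 10·t - 5. Aus der Gleichung für die Geschwindigkeit v(t) = -20·t^3 - 3·t^2 - 10·t - 5, setzen wir t = 3 ein und erhalten v = -602.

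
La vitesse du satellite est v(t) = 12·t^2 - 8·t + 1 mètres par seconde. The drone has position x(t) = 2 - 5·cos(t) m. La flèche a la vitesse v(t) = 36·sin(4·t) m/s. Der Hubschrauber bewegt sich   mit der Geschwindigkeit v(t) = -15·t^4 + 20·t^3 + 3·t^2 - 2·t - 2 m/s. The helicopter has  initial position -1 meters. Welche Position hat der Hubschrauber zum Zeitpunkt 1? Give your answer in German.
Wir müssen unsere Gleichung für die Geschwindigkeit v(t) = -15·t^4 + 20·t^3 + 3·t^2 - 2·t - 2 1-mal integrieren. Mit ∫v(t)dt und Anwendung von x(0) = -1, finden wir x(t) = -3·t^5 + 5·t^4 + t^3 - t^2 - 2·t - 1. Aus der Gleichung für die Position x(t) = -3·t^5 + 5·t^4 + t^3 - t^2 - 2·t - 1, setzen wir t = 1 ein und erhalten x = -1.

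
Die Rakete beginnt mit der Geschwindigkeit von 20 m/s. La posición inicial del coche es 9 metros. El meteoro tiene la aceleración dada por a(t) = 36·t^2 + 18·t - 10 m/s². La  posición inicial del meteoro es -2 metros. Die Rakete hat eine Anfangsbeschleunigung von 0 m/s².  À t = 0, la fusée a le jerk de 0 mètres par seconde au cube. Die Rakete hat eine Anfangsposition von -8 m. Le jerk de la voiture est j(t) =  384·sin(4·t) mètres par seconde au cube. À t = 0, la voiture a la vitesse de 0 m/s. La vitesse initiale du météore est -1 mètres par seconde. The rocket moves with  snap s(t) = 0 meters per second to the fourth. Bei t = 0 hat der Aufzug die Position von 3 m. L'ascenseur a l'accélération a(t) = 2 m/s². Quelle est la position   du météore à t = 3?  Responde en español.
Para resolver esto, necesitamos tomar 2 integrales de nuestra ecuación de la aceleración a(t) = 36·t^2 + 18·t - 10. La integral de la aceleración, con v(0) = -1, da la velocidad: v(t) = 12·t^3 + 9·t^2 - 10·t - 1. Integrando la velocidad y usando la condición inicial x(0) = -2, obtenemos x(t) = 3·t^4 + 3·t^3 - 5·t^2 - t - 2. Usando x(t) = 3·t^4 + 3·t^3 - 5·t^2 - t - 2 y sustituyendo t = 3, encontramos x = 274.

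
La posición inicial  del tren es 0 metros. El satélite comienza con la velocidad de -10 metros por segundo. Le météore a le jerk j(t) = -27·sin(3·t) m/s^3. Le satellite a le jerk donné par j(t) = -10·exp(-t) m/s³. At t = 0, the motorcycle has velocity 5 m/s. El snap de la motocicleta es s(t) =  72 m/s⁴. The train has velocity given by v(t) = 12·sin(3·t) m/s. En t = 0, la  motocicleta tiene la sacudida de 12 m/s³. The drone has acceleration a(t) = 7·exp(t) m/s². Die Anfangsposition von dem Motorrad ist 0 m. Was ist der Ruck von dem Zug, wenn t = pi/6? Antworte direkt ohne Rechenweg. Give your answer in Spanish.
La sacudida en t = pi/6 es j = -108.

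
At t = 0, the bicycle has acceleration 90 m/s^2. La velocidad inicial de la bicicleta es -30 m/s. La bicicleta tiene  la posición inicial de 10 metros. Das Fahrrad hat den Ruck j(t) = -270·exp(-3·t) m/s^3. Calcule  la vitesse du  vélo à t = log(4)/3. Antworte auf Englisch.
To solve this, we need to take 2 antiderivatives of our jerk equation j(t) = -270·exp(-3·t). Integrating jerk and using the initial condition a(0) = 90, we get a(t) = 90·exp(-3·t). The integral of acceleration, with v(0) = -30, gives velocity: v(t) = -30·exp(-3·t). We have velocity v(t) = -30·exp(-3·t). Substituting t = log(4)/3: v(log(4)/3) = -15/2.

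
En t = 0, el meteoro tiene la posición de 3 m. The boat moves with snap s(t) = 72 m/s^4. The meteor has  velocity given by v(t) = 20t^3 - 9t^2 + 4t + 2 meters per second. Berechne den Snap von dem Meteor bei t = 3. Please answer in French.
Nous devons dériver notre équation de la vitesse v(t) = 20·t^3 - 9·t^2 + 4·t + 2 3 fois. En dérivant la vitesse, nous obtenons l'accélération: a(t) = 60·t^2 - 18·t + 4. En prenant d/dt de a(t), nous trouvons j(t) = 120·t - 18. La dérivée du jerk donne le snap: s(t) = 120. De l'équation du snap s(t) = 120, nous substituons t = 3 pour obtenir s = 120.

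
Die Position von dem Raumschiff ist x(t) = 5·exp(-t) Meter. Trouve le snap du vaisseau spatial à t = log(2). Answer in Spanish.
Para resolver esto, necesitamos tomar 4 derivadas de nuestra ecuación de la posición x(t) = 5·exp(-t). Derivando la posición, obtenemos la velocidad: v(t) = -5·exp(-t). Derivando la velocidad, obtenemos la aceleración: a(t) = 5·exp(-t). Tomando d/dt de a(t), encontramos j(t) = -5·exp(-t). Derivando la sacudida, obtenemos el snap: s(t) = 5·exp(-t). Tenemos el snap s(t) = 5·exp(-t). Sustituyendo t = log(2): s(log(2)) = 5/2.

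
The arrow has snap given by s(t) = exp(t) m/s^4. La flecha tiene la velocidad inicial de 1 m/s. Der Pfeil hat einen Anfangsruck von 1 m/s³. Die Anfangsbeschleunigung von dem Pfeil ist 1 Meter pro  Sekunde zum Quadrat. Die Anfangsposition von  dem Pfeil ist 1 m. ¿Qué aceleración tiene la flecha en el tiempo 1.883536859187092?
Para resolver esto, necesitamos tomar 2 integrales de nuestra ecuación del snap s(t) = exp(t). La integral del snap es la sacudida. Usando j(0) = 1, obtenemos j(t) = exp(t). La integral de la sacudida, con a(0) = 1, da la aceleración: a(t) = exp(t). Tenemos la aceleración a(t) = exp(t). Sustituyendo t = 1.883536859187092: a(1.883536859187092) = 6.57672472455692.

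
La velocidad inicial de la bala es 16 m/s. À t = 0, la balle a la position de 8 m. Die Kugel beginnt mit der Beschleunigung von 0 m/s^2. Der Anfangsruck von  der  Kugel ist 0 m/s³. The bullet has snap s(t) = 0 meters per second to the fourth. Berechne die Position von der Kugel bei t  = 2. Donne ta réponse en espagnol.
Partiendo del snap s(t) = 0, tomamos 4 integrales. Integrando el snap y usando la condición inicial j(0) = 0, obtenemos j(t) = 0. Integrando la sacudida y usando la condición inicial a(0) = 0, obtenemos a(t) = 0. Integrando la aceleración y usando la condición inicial v(0) = 16, obtenemos v(t) = 16. Integrando la velocidad y usando la condición inicial x(0) = 8, obtenemos x(t) = 16·t + 8. De la ecuación de la posición x(t) = 16·t + 8, sustituimos t = 2 para obtener x = 40.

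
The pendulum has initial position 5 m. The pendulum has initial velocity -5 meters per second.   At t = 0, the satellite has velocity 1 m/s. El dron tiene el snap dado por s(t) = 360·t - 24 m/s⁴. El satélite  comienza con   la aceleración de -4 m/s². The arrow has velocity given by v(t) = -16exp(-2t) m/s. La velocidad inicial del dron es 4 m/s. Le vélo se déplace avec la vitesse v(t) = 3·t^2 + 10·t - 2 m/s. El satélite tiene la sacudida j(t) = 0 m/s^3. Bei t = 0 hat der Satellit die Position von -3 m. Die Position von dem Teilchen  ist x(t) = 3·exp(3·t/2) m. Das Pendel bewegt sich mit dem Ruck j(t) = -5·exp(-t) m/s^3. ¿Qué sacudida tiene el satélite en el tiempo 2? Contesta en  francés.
De l'équation du jerk j(t) = 0, nous substituons t = 2 pour obtenir j = 0.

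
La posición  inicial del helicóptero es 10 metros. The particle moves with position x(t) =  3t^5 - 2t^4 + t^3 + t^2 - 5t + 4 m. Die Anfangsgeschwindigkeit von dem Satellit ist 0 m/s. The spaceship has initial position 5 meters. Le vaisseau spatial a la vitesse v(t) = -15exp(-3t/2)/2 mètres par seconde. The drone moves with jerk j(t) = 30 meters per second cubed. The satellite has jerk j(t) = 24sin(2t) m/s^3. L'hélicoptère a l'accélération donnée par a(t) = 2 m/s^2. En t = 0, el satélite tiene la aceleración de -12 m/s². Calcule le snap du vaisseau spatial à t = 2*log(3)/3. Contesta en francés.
Nous devons dériver notre équation de la vitesse v(t) = -15·exp(-3·t/2)/2 3 fois. La dérivée de la vitesse donne l'accélération: a(t) = 45·exp(-3·t/2)/4. En dérivant l'accélération, nous obtenons le jerk: j(t) = -135·exp(-3·t/2)/8. La dérivée du jerk donne le snap: s(t) = 405·exp(-3·t/2)/16. Nous avons le snap s(t) = 405·exp(-3·t/2)/16. En substituant t = 2*log(3)/3: s(2*log(3)/3) = 135/16.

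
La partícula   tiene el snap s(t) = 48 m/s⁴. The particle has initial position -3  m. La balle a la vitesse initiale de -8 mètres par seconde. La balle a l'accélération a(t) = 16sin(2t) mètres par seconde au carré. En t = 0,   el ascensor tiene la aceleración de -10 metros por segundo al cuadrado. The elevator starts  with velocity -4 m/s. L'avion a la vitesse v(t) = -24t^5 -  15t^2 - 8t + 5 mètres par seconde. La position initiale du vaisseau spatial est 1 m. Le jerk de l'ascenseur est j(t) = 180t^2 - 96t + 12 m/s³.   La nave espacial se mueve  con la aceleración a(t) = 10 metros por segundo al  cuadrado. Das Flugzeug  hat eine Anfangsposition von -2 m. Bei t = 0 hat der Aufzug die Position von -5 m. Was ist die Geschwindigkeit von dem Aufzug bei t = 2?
Um dies zu lösen, müssen wir 2 Integrale unserer Gleichung für den Ruck j(t) = 180·t^2 - 96·t + 12 finden. Das Integral von dem Ruck, mit a(0) = -10, ergibt die Beschleunigung: a(t) = 60·t^3 - 48·t^2 + 12·t - 10. Die Stammfunktion von der Beschleunigung, mit v(0) = -4, ergibt die Geschwindigkeit: v(t) = 15·t^4 - 16·t^3 + 6·t^2 - 10·t - 4. Mit v(t) = 15·t^4 - 16·t^3 + 6·t^2 - 10·t - 4 und Einsetzen von t = 2, finden wir v = 112.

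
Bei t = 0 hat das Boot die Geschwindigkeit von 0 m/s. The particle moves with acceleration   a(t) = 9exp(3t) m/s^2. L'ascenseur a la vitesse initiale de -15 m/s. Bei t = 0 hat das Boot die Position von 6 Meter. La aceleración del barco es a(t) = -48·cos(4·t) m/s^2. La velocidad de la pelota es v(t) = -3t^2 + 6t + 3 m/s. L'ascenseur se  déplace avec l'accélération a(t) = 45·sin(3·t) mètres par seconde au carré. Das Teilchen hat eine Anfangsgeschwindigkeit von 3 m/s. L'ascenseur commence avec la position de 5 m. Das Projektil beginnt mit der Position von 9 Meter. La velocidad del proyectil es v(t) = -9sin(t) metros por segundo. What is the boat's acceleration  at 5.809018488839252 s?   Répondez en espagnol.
De la ecuación de la aceleración a(t) = -48·cos(4·t), sustituimos t = 5.809018488839252 para obtener a = 15.3664328540886.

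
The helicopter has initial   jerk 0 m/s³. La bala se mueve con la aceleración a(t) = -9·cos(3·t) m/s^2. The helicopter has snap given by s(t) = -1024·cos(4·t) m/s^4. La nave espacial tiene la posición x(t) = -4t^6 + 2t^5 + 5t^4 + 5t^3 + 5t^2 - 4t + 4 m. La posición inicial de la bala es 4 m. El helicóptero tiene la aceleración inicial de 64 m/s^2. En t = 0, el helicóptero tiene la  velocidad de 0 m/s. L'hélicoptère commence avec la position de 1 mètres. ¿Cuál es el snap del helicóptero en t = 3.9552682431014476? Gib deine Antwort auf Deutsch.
Mit s(t) = -1024·cos(4·t) und Einsetzen von t = 3.9552682431014476, finden wir s = 1017.45655248031.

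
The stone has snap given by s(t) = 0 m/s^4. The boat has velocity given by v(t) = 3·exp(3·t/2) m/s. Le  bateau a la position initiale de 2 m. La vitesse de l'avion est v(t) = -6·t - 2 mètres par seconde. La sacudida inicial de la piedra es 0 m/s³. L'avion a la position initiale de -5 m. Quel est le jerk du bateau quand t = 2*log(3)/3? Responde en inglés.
To solve this, we need to take 2 derivatives of our velocity equation v(t) = 3·exp(3·t/2). Taking d/dt of v(t), we find a(t) = 9·exp(3·t/2)/2. Differentiating acceleration, we get jerk: j(t) = 27·exp(3·t/2)/4. Using j(t) = 27·exp(3·t/2)/4 and substituting t = 2*log(3)/3, we find j = 81/4.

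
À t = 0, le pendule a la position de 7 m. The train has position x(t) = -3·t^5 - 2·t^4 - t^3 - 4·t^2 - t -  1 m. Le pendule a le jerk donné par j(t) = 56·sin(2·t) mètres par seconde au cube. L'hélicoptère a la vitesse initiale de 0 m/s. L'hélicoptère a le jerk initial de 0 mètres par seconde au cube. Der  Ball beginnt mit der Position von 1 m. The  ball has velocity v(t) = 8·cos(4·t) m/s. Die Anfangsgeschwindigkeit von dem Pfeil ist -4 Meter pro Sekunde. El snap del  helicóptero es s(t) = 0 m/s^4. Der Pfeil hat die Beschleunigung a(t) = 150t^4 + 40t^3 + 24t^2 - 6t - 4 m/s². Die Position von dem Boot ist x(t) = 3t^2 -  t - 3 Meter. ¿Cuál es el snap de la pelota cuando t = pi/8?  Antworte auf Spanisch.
Debemos derivar nuestra ecuación de la velocidad v(t) = 8·cos(4·t) 3 veces. Tomando d/dt de v(t), encontramos a(t) = -32·sin(4·t). La derivada de la aceleración da la sacudida: j(t) = -128·cos(4·t). La derivada de la sacudida da el snap: s(t) = 512·sin(4·t). Tenemos el snap s(t) = 512·sin(4·t). Sustituyendo t = pi/8: s(pi/8) = 512.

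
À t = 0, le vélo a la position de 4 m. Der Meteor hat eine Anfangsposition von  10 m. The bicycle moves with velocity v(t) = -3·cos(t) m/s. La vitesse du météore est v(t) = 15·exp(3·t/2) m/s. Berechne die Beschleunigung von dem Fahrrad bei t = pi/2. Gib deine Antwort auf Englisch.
Starting from velocity v(t) = -3·cos(t), we take 1 derivative. Taking d/dt of v(t), we find a(t) = 3·sin(t). From the given acceleration equation a(t) = 3·sin(t), we substitute t = pi/2 to get a = 3.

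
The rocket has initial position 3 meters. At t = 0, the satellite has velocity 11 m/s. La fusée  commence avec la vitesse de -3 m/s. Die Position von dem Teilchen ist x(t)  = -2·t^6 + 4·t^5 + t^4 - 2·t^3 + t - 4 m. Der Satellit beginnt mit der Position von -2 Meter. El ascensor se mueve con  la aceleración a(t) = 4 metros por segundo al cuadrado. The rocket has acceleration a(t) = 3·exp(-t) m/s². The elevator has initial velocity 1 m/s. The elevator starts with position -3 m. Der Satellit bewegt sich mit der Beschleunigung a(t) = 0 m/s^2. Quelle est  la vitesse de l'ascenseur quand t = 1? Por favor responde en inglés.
Starting from acceleration a(t) = 4, we take 1 antiderivative. Finding the antiderivative of a(t) and using v(0) = 1: v(t) = 4·t + 1. We have velocity v(t) = 4·t + 1. Substituting t = 1: v(1) = 5.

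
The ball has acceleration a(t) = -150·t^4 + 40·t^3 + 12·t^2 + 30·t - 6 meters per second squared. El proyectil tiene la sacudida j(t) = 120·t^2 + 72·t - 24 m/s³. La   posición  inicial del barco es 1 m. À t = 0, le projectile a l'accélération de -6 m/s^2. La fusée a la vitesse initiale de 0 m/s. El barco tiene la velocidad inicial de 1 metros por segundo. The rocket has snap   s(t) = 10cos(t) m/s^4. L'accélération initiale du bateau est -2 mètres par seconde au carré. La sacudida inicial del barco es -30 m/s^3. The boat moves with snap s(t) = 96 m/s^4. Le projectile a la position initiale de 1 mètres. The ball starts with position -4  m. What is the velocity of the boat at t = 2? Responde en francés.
Pour résoudre ceci, nous devons prendre 3 primitives de notre équation du snap s(t) = 96. En prenant ∫s(t)dt et en appliquant j(0) = -30, nous trouvons j(t) = 96·t - 30. L'intégrale du jerk est l'accélération. En utilisant a(0) = -2, nous obtenons a(t) = 48·t^2 - 30·t - 2. En intégrant l'accélération et en utilisant la condition initiale v(0) = 1, nous obtenons v(t) = 16·t^3 - 15·t^2 - 2·t + 1. De l'équation de la vitesse v(t) = 16·t^3 - 15·t^2 - 2·t + 1, nous substituons t = 2 pour obtenir v = 65.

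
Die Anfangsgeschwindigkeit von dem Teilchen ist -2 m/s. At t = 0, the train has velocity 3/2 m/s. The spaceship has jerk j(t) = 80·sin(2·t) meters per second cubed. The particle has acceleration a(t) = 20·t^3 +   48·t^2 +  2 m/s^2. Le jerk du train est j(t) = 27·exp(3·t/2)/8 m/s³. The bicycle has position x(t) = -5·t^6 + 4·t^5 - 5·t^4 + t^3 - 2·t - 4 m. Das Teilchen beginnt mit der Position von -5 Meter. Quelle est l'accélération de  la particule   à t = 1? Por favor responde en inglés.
Using a(t) = 20·t^3 + 48·t^2 + 2 and substituting t = 1, we find a = 70.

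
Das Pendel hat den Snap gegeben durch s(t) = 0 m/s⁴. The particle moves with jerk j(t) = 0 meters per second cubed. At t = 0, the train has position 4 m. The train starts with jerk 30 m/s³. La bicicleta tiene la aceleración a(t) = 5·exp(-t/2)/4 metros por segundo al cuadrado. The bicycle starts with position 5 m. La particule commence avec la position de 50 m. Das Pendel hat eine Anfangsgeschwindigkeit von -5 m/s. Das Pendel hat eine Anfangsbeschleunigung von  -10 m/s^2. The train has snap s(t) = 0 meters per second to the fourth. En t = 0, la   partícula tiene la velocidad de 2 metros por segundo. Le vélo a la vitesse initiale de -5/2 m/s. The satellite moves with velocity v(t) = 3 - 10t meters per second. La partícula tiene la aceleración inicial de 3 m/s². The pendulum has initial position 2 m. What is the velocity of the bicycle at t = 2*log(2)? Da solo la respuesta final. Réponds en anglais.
At t = 2*log(2), v = -5/4.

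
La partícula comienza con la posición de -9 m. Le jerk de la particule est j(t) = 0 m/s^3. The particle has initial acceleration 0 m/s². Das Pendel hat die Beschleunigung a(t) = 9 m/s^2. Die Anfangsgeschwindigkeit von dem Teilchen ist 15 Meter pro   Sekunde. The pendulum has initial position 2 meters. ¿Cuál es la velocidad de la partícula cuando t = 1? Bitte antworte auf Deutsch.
Um dies zu lösen, müssen wir 2 Integrale unserer Gleichung für den Ruck j(t) = 0 finden. Durch Integration von dem Ruck und Verwendung der Anfangsbedingung a(0) = 0, erhalten wir a(t) = 0. Mit ∫a(t)dt und Anwendung von v(0) = 15, finden wir v(t) = 15. Wir haben die Geschwindigkeit v(t) = 15. Durch Einsetzen von t = 1: v(1) = 15.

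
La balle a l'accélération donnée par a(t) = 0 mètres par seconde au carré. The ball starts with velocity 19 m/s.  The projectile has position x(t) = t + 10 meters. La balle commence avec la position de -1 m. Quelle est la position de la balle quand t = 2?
Pour résoudre ceci, nous devons prendre 2 intégrales de notre équation de l'accélération a(t) = 0. En prenant ∫a(t)dt et en appliquant v(0) = 19, nous trouvons v(t) = 19. La primitive de la vitesse est la position. En utilisant x(0) = -1, nous obtenons x(t) = 19·t - 1. En utilisant x(t) = 19·t - 1 et en substituant t = 2, nous trouvons x = 37.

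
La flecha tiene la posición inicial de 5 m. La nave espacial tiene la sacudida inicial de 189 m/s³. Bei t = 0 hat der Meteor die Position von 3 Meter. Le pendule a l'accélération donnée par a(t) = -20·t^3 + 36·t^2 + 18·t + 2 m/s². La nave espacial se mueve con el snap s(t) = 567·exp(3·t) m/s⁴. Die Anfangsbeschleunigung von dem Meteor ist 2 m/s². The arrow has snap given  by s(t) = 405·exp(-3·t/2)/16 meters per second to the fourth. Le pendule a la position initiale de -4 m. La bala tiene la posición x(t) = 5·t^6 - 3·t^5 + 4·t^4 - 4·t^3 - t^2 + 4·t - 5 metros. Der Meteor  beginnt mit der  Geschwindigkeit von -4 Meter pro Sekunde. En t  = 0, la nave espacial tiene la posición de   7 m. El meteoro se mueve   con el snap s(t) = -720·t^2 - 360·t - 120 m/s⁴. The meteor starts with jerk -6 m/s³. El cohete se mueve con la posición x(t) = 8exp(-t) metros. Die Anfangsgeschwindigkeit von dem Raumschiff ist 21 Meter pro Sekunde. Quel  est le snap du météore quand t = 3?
En utilisant s(t) = -720·t^2 - 360·t - 120 et en substituant t = 3, nous trouvons s = -7680.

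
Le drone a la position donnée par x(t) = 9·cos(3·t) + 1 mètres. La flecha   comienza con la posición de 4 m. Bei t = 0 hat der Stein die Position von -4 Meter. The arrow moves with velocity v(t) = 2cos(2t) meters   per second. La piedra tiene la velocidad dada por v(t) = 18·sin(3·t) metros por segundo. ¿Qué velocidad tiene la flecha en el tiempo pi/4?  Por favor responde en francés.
En utilisant v(t) = 2·cos(2·t) et en substituant t = pi/4, nous trouvons v = 0.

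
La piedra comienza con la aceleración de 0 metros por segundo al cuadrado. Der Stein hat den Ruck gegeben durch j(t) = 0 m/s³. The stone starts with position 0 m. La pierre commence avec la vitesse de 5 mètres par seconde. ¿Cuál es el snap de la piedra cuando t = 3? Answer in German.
Ausgehend von dem Ruck j(t) = 0, nehmen wir 1 Ableitung. Die Ableitung von dem Ruck ergibt den Snap: s(t) = 0. Wir haben den Snap s(t) = 0. Durch Einsetzen von t = 3: s(3) = 0.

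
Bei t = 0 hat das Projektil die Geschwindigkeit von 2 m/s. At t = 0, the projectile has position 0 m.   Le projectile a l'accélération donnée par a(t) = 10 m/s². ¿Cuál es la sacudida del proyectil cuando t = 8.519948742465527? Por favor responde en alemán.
Wir müssen unsere Gleichung für die Beschleunigung a(t) = 10 1-mal ableiten. Durch Ableiten von der Beschleunigung erhalten wir den Ruck: j(t) = 0. Mit j(t) = 0 und Einsetzen von t = 8.519948742465527, finden wir j = 0.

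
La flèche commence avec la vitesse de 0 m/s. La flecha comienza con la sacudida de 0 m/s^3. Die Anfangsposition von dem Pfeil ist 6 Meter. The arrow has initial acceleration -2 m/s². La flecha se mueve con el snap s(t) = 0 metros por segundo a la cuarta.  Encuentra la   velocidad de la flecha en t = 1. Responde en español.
Debemos encontrar la antiderivada de nuestra ecuación del snap s(t) = 0 3 veces. Integrando el snap y usando la condición inicial j(0) = 0, obtenemos j(t) = 0. La integral de la sacudida, con a(0) = -2, da la aceleración: a(t) = -2. La antiderivada de la aceleración, con v(0) = 0, da la velocidad: v(t) = -2·t. Usando v(t) = -2·t y sustituyendo t = 1, encontramos v = -2.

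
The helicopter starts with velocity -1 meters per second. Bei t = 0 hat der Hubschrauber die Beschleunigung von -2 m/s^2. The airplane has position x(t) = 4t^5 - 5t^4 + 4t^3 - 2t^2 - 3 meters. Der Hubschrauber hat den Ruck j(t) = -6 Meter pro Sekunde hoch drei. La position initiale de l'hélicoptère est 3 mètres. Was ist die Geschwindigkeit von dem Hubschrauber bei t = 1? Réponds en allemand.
Wir müssen die Stammfunktion unserer Gleichung für den Ruck j(t) = -6 2-mal finden. Durch Integration von dem Ruck und Verwendung der Anfangsbedingung a(0) = -2, erhalten wir a(t) = -6·t - 2. Das Integral von der Beschleunigung, mit v(0) = -1, ergibt die Geschwindigkeit: v(t) = -3·t^2 - 2·t - 1. Wir haben die Geschwindigkeit v(t) = -3·t^2 - 2·t - 1. Durch Einsetzen von t = 1: v(1) = -6.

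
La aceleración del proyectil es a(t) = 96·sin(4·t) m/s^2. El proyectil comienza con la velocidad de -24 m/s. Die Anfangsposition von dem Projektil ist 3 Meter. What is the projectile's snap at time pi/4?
We must differentiate our acceleration equation a(t) = 96·sin(4·t) 2 times. Differentiating acceleration, we get jerk: j(t) = 384·cos(4·t). Taking d/dt of j(t), we find s(t) = -1536·sin(4·t). Using s(t) = -1536·sin(4·t) and substituting t = pi/4, we find s = 0.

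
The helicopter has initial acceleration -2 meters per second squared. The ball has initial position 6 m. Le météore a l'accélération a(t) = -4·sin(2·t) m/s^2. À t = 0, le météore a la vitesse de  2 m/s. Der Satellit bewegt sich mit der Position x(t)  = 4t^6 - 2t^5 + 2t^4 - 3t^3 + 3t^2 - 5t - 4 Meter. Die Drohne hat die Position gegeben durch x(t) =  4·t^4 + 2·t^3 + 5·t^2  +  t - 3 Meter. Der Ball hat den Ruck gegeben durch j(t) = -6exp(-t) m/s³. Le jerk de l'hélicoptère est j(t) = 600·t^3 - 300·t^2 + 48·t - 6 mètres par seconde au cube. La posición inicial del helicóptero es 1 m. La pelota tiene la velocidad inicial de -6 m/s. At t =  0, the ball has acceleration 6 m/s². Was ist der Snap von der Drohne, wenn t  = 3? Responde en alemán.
Um dies zu lösen, müssen wir 4 Ableitungen unserer Gleichung für die Position x(t) = 4·t^4 + 2·t^3 + 5·t^2 + t - 3 nehmen. Durch Ableiten von der Position erhalten wir die Geschwindigkeit: v(t) = 16·t^3 + 6·t^2 + 10·t + 1. Die Ableitung von der Geschwindigkeit ergibt die Beschleunigung: a(t) = 48·t^2 + 12·t + 10. Durch Ableiten von der Beschleunigung erhalten wir den Ruck: j(t) = 96·t + 12. Durch Ableiten von dem Ruck erhalten wir den Snap: s(t) = 96. Wir haben den Snap s(t) = 96. Durch Einsetzen von t = 3: s(3) = 96.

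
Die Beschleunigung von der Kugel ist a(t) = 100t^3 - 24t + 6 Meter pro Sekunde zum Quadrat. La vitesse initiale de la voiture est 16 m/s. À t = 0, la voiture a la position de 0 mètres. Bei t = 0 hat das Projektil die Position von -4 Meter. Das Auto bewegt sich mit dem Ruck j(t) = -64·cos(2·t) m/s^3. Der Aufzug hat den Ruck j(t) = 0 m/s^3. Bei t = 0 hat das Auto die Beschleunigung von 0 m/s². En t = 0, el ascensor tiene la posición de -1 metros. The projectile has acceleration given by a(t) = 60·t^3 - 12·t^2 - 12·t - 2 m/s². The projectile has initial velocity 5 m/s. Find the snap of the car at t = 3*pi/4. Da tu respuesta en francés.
Pour résoudre ceci, nous devons prendre 1 dérivée de notre équation du jerk j(t) = -64·cos(2·t). En prenant d/dt de j(t), nous trouvons s(t) = 128·sin(2·t). En utilisant s(t) = 128·sin(2·t) et en substituant t = 3*pi/4, nous trouvons s = -128.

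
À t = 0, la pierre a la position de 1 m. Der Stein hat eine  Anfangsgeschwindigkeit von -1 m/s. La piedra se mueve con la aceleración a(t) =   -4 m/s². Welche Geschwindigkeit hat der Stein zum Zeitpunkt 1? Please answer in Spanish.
Debemos encontrar la integral de nuestra ecuación de la aceleración a(t) = -4 1 vez. La integral de la aceleración, con v(0) = -1, da la velocidad: v(t) = -4·t - 1. De la ecuación de la velocidad v(t) = -4·t - 1, sustituimos t = 1 para obtener v = -5.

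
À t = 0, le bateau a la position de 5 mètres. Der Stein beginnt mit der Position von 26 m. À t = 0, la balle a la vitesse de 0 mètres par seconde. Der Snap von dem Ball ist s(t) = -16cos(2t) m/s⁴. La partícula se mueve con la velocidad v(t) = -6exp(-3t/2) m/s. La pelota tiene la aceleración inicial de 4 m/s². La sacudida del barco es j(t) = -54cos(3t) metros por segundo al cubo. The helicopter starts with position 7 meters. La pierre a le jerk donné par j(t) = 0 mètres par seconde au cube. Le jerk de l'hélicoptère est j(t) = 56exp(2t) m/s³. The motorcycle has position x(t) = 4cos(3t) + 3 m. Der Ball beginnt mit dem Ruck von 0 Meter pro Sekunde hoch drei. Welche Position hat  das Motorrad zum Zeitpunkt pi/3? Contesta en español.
De la ecuación de la posición x(t) = 4·cos(3·t) + 3, sustituimos t = pi/3 para obtener x = -1.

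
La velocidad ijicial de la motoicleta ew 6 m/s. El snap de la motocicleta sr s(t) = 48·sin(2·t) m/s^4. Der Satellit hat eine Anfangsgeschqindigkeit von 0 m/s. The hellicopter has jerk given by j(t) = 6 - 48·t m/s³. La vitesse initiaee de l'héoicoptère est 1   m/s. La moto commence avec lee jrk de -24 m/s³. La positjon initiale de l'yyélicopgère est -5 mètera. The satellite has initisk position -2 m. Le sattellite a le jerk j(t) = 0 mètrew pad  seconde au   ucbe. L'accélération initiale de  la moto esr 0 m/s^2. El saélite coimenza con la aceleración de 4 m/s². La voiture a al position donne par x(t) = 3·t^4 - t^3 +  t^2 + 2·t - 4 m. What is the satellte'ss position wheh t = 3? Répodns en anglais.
To solve this, we need to take 3 antiderivatives of our jerk equation j(t) = 0. The antiderivative of jerk, with a(0) = 4, gives acceleration: a(t) = 4. The antiderivative of acceleration is velocity. Using v(0) = 0, we get v(t) = 4·t. Finding the antiderivative of v(t) and using x(0) = -2: x(t) = 2·t^2 - 2. We have position x(t) = 2·t^2 - 2. Substituting t = 3: x(3) = 16.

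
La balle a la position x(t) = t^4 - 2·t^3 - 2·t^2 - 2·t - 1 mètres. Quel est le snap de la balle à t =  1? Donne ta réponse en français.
Nous devons dériver notre équation de la position x(t) = t^4 - 2·t^3 - 2·t^2 - 2·t - 1 4 fois. En dérivant la position, nous obtenons la vitesse: v(t) = 4·t^3 - 6·t^2 - 4·t - 2. En dérivant la vitesse, nous obtenons l'accélération: a(t) = 12·t^2 - 12·t - 4. En prenant d/dt de a(t), nous trouvons j(t) = 24·t - 12. En dérivant le jerk, nous obtenons le snap: s(t) = 24. De l'équation du snap s(t) = 24, nous substituons t = 1 pour obtenir s = 24.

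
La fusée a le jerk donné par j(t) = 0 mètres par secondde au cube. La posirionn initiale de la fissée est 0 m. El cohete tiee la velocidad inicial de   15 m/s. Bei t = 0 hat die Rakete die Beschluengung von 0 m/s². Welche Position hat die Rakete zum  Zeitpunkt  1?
Um dies zu lösen, müssen wir 3 Stammfunktionen unserer Gleichung für den Ruck j(t) = 0 finden. Mit ∫j(t)dt und Anwendung von a(0) = 0, finden wir a(t) = 0. Mit ∫a(t)dt und Anwendung von v(0) = 15, finden wir v(t) = 15. Die Stammfunktion von der Geschwindigkeit, mit x(0) = 0, ergibt die Position: x(t) = 15·t. Mit x(t) = 15·t und Einsetzen von t = 1, finden wir x = 15.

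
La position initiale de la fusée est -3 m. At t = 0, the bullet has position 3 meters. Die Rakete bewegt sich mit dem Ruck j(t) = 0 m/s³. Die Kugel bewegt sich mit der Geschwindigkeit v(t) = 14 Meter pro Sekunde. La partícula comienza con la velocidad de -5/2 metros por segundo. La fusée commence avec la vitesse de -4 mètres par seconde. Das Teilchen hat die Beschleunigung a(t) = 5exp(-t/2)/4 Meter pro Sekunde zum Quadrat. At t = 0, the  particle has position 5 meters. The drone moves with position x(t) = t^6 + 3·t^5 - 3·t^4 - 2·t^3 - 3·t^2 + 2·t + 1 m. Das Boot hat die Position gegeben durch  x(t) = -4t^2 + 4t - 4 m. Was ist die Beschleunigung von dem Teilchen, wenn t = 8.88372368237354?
Wir haben die Beschleunigung a(t) = 5·exp(-t/2)/4. Durch Einsetzen von t = 8.88372368237354: a(8.88372368237354) = 0.0147174959849090.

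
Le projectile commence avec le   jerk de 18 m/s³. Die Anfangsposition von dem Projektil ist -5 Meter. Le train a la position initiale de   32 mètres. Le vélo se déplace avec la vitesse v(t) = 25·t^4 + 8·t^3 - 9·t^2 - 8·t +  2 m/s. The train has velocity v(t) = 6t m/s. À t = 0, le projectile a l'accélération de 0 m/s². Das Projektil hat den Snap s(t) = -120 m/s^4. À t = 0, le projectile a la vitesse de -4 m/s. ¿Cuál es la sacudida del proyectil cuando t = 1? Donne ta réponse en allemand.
Ausgehend von dem Snap s(t) = -120, nehmen wir 1 Stammfunktion. Mit ∫s(t)dt und Anwendung von j(0) = 18, finden wir j(t) = 18 - 120·t. Aus der Gleichung für den Ruck j(t) = 18 - 120·t, setzen wir t = 1 ein und erhalten j = -102.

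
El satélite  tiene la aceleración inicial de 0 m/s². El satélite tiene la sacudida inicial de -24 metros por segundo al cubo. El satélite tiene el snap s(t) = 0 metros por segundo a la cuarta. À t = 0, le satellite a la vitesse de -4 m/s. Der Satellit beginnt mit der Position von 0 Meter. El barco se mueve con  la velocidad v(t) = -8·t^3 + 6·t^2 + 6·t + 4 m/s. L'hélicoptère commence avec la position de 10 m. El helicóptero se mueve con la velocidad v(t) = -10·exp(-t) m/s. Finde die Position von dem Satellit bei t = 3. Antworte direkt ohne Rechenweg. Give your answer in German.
Die Position bei t = 3 ist x = -120.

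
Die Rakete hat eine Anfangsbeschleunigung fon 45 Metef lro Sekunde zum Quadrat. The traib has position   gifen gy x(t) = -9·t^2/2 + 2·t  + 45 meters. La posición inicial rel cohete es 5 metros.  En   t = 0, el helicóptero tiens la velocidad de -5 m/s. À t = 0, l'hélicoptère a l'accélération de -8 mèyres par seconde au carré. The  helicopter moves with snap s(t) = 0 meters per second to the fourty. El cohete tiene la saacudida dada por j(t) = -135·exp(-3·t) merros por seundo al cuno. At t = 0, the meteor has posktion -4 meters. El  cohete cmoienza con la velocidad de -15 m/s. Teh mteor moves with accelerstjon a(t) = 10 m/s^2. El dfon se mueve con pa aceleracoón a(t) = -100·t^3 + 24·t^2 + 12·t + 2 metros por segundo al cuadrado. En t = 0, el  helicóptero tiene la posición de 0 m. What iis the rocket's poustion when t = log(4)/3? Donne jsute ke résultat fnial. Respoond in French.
x(log(4)/3) = 5/4.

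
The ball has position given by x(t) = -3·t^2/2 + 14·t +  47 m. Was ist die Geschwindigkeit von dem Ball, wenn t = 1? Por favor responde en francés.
Pour résoudre ceci, nous devons prendre 1 dérivée de notre équation de la position x(t) = -3·t^2/2 + 14·t + 47. En dérivant la position, nous obtenons la vitesse: v(t) = 14 - 3·t. De l'équation de la vitesse v(t) = 14 - 3·t, nous substituons t = 1 pour obtenir v = 11.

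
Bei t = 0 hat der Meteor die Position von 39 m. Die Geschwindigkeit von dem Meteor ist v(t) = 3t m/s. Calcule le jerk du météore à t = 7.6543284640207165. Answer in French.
Nous devons dériver notre équation de la vitesse v(t) = 3·t 2 fois. En dérivant la vitesse, nous obtenons l'accélération: a(t) = 3. La dérivée de l'accélération donne le jerk: j(t) = 0. De l'équation du jerk j(t) = 0, nous substituons t = 7.6543284640207165 pour obtenir j = 0.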